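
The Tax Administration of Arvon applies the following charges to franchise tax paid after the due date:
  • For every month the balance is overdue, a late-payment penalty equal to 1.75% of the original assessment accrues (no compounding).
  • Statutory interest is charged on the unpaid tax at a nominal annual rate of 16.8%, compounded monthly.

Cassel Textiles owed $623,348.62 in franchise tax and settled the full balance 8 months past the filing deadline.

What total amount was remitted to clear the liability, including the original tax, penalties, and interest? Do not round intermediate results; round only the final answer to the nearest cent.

Late-payment penalty = 1.75% × $623,348.62 × 8 mo = $87,268.81…
Interest (16.8%/yr ÷ 12 = 1.4%/month): $623,348.62 × ((1 + 0.014)^8 − 1) = $73,333.4641…
Total = $623,348.62 + $87,268.8068 + $73,333.4641… = $783,950.89

$783,950.89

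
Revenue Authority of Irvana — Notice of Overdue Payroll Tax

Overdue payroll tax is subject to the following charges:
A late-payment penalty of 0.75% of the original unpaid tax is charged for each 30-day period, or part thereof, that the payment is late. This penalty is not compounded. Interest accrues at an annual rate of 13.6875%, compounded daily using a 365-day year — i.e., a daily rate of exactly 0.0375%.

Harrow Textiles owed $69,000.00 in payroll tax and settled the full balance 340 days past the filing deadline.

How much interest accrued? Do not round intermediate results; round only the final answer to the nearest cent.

Interest: $69,000.00 × ((1 + 0.000375)^340 − 1) = $69,000.00 × 0.13595772… = $9,381.0826…

$9,381.08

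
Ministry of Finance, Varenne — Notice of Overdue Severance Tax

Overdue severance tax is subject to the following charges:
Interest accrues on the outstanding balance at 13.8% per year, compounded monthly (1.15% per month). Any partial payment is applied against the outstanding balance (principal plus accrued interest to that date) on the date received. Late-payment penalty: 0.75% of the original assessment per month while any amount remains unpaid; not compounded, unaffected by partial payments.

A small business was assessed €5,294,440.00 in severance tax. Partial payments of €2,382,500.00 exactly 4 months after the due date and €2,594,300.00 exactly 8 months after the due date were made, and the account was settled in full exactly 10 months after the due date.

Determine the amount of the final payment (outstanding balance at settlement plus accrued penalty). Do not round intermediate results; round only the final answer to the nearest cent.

Balance at month 4: €5,294,440.0000 × (1 + 0.0115)^4 = €5,542,217.6795…
After €2,382,500.00 payment: €5,542,217.6795… − €2,382,500.00 = €3,159,717.6795…
Balance at month 8: €3,159,717.6795… × (1 + 0.0115)^4 = €3,307,591.2061…
After €2,594,300.00 payment: €3,307,591.2061… − €2,594,300.00 = €713,291.2061…
Balance at month 10: €713,291.2061… × (1 + 0.0115)^2 = €729,791.2366…
Penalty: 10 × 0.75% × €5,294,440.00 = €397,083.00
Final settlement = outstanding balance + penalty = €729,791.2366… + €397,083.00 = €1,126,874.24

€1,126,874.24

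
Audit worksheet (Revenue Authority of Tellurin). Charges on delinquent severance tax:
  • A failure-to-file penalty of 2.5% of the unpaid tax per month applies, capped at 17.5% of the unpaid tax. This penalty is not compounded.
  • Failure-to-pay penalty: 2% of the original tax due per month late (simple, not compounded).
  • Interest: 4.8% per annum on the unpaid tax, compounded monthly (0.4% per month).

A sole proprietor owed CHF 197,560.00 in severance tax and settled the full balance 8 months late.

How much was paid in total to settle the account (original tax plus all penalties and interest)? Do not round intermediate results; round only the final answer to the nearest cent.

CHF 270,153.74

Failure-to-file: 8 × 2.5% × CHF 197,560.00 = CHF 39,512.00, capped at 17.5% × CHF 197,560.00 = CHF 34,573.00
Failure-to-pay penalty: 8 × 2% × CHF 197,560.00 = CHF 31,609.60
Interest: CHF 197,560.00 × ((1 + 0.004)^8 − 1) = CHF 197,560.00 × 0.0324516… = CHF 6,411.1385…
Total = CHF 197,560.00 + CHF 66,182.6000 + CHF 6,411.1385… = CHF 270,153.74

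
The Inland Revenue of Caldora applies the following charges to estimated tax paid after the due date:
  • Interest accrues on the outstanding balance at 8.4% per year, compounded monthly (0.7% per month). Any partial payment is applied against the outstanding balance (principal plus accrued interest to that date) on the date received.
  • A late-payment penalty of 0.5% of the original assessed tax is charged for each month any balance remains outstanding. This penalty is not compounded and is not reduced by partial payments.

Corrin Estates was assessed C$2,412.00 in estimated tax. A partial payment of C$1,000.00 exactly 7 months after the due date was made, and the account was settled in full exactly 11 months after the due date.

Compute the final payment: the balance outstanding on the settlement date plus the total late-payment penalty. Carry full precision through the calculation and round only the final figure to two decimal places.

Balance at month 7: C$2,412.0000 × (1 + 0.007)^7 = C$2,532.6991…
After C$1,000.00 payment: C$2,532.6991… − C$1,000.00 = C$1,532.6991…
Balance at month 11: C$1,532.6991… × (1 + 0.007)^4 = C$1,576.0674…
Penalty: 11 × 0.5% × C$2,412.00 = C$132.66
Final settlement = outstanding balance + penalty = C$1,576.0674… + C$132.66 = C$1,708.73

C$1,708.73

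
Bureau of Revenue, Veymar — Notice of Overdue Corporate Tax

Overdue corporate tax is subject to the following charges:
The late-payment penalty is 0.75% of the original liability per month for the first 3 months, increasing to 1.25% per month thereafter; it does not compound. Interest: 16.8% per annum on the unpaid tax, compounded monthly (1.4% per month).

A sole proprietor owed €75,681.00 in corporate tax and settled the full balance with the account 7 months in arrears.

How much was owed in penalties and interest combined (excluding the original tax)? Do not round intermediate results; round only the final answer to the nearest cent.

€13,222.48

Penalty, months 1–3: 3 × 0.75% × €75,681.00 = €1,702.82…
Penalty, months 4–7: 4 × 1.25% × €75,681.00 = €3,784.05
Interest: €75,681.00 × ((1 + 0.014)^7 − 1) = €75,681.00 × 0.1022134… = €7,735.6120…
Penalties + interest = €5,486.8725 + €7,735.6120… = €13,222.48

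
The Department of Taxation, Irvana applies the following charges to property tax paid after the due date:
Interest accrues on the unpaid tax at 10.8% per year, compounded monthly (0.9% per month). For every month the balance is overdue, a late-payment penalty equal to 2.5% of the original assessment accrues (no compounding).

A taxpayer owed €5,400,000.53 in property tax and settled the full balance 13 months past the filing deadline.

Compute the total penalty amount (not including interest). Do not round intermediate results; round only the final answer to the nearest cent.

€1,755,000.17

Late-payment penalty = 2.5% × €5,400,000.53 × 13 mo = €1,755,000.17…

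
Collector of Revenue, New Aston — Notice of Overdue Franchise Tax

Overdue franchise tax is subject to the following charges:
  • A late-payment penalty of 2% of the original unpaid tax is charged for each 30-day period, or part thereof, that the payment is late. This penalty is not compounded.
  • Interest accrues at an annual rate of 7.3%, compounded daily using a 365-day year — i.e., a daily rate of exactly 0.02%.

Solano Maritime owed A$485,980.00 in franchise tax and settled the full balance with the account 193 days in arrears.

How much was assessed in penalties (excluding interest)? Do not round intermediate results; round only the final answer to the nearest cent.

A$68,037.20

Penalty periods: ⌈193/30⌉ = 7; penalty = 7 × 2% × A$485,980.00 = A$68,037.20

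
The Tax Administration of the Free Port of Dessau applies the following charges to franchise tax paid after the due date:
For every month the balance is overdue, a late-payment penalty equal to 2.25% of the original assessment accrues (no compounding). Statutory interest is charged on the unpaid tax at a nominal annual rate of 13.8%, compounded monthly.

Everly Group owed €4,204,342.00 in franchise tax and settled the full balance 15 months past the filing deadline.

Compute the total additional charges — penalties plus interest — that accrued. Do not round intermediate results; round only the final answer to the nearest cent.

€2,205,609.32

Late-payment penalty: 15 × 2.25% × €4,204,342.00 = €1,418,965.43…
Interest (13.8%/yr ÷ 12 = 1.15%/month): €4,204,342.00 × ((1 + 0.0115)^15 − 1) = €786,643.8989…
Penalties + interest = €1,418,965.4250 + €786,643.8989… = €2,205,609.32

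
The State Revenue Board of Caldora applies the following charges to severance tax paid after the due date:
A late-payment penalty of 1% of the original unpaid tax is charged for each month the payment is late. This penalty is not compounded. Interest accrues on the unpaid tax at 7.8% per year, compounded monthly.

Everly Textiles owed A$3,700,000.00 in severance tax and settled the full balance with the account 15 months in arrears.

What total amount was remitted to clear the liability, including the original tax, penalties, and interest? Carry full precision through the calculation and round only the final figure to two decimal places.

A$4,632,635.60

Late-payment penalty = 1% × A$3,700,000.00 × 15 mo = A$555,000.00
Interest (7.8%/yr ÷ 12 = 0.65%/month): A$3,700,000.00 × ((1 + 0.0065)^15 − 1) = A$377,635.6020…
Total = A$3,700,000.00 + A$555,000.0000 + A$377,635.6020… = A$4,632,635.60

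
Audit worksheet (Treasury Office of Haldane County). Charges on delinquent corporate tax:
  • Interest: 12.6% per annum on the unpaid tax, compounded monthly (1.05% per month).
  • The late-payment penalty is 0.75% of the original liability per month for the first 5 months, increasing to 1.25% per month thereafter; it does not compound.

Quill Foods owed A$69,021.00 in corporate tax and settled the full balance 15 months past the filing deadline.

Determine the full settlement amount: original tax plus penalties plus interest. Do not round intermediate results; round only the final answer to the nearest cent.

A$91,944.25

Penalty, months 1–5: 5 × 0.75% × A$69,021.00 = A$2,588.29…
Penalty, months 6–15: 10 × 1.25% × A$69,021.00 = A$8,627.63…
Interest: A$69,021.00 × ((1 + 0.0105)^15 − 1) = A$69,021.00 × 0.1696200… = A$11,707.3386…
Total = A$69,021.00 + A$11,215.9125 + A$11,707.3386… = A$91,944.25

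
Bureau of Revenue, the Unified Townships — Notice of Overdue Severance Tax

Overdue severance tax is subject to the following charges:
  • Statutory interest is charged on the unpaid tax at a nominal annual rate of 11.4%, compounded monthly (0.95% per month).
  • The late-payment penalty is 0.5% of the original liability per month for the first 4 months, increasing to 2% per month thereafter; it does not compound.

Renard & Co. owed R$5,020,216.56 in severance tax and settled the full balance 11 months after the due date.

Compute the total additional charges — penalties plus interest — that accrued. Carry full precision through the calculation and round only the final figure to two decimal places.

Penalty, months 1–4: 4 × 0.5% × R$5,020,216.56 = R$100,404.33…
Penalty, months 5–11: 7 × 2% × R$5,020,216.56 = R$702,830.32…
Interest: R$5,020,216.56 × ((1 + 0.0095)^11 − 1) = R$5,020,216.56 × 0.1096079… = R$550,255.5997…
Penalties + interest = R$803,234.6496 + R$550,255.5997… = R$1,353,490.25

R$1,353,490.25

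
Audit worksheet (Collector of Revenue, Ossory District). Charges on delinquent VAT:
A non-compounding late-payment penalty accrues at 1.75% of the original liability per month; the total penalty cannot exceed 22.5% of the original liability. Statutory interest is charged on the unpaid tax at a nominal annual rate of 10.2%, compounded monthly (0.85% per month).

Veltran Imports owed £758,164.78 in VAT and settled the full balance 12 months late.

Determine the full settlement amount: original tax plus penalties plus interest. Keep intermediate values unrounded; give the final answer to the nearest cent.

£998,431.92

Penalty: 12 × 1.75% × £758,164.78 = £159,214.60… (below the 22.5% cap of £170,587.08…)
Interest: £758,164.78 × ((1 + 0.0085)^12 − 1) = £758,164.78 × 0.1069062… = £81,052.5360…
Total = £758,164.78 + £159,214.6038 + £81,052.5360… = £998,431.92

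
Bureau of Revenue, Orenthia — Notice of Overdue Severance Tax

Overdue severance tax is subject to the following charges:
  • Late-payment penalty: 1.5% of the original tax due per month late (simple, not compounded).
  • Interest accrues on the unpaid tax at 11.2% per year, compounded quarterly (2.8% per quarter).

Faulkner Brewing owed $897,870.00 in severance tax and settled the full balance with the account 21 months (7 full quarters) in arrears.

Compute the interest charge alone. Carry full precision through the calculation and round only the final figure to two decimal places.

$191,474.55

Interest: $897,870.00 × ((1 + 0.028)^7 − 1) = $897,870.00 × 0.2132542… = $191,474.5465…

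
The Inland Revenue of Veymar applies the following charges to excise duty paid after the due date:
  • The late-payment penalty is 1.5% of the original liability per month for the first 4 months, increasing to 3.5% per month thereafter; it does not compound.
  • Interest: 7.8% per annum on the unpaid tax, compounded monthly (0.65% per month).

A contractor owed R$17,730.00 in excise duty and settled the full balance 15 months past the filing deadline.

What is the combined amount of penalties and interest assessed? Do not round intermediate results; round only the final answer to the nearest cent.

R$9,699.44

Penalty, months 1–4: 4 × 1.5% × R$17,730.00 = R$1,063.80
Penalty, months 5–15: 11 × 3.5% × R$17,730.00 = R$6,826.05
Interest: R$17,730.00 × ((1 + 0.0065)^15 − 1) = R$17,730.00 × 0.1020637… = R$1,809.5890…
Penalties + interest = R$7,889.8500 + R$1,809.5890… = R$9,699.44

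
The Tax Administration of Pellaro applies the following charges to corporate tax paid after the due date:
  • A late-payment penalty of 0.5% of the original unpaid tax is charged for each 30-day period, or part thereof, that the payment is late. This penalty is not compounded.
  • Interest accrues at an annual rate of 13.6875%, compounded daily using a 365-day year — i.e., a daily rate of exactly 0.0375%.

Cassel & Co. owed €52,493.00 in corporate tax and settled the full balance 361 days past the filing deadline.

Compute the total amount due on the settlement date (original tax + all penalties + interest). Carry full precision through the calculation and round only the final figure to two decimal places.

€63,513.22

Penalty periods: ⌈361/30⌉ = 13; penalty = 13 × 0.5% × €52,493.00 = €3,412.05…
Interest: €52,493.00 × ((1 + 0.000375)^361 − 1) = €52,493.00 × 0.14493701… = €7,608.1785…
Total = €52,493.00 + €3,412.0450 + €7,608.1785… = €63,513.22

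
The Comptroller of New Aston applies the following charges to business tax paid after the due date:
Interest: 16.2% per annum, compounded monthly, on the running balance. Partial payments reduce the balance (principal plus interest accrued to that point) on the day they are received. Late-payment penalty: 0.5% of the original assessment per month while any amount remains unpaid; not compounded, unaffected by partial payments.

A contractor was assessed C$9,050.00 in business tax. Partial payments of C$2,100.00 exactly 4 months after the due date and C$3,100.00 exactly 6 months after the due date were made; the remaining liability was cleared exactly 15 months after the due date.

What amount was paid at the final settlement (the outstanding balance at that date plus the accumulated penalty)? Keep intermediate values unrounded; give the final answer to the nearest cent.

C$5,813.69

Monthly rate = 16.2% ÷ 12 = 1.35%
Balance at month 4: C$9,050.0000 × (1 + 0.0135)^4 = C$9,548.6855…
After C$2,100.00 payment: C$9,548.6855… − C$2,100.00 = C$7,448.6855…
Balance at month 6: C$7,448.6855… × (1 + 0.0135)^2 = C$7,651.1576…
After C$3,100.00 payment: C$7,651.1576… − C$3,100.00 = C$4,551.1576…
Balance at month 15: C$4,551.1576… × (1 + 0.0135)^9 = C$5,134.9433…
Penalty: 15 × 0.5% × C$9,050.00 = C$678.75
Final settlement = outstanding balance + penalty = C$5,134.9433… + C$678.75 = C$5,813.69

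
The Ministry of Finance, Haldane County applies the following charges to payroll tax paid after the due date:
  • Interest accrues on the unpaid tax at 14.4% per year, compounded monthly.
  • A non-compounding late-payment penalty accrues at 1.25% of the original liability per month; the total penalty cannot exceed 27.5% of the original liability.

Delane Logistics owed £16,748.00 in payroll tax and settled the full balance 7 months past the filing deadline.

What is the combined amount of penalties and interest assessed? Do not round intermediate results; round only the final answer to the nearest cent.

£2,923.95

Penalty: 7 × 1.25% × £16,748.00 = £1,465.45 (below the 27.5% cap of £4,605.70)
Interest (14.4%/yr ÷ 12 = 1.2%/month): £16,748.00 × ((1 + 0.012)^7 − 1) = £1,458.5031…
Penalties + interest = £1,465.4500 + £1,458.5031… = £2,923.95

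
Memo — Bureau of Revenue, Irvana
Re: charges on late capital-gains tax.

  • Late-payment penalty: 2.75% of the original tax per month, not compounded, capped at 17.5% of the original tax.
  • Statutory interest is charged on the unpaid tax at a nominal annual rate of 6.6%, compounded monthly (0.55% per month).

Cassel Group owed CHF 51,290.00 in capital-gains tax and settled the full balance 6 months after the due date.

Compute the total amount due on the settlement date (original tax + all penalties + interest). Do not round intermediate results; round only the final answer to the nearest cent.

Penalty: 6 × 2.75% × CHF 51,290.00 = CHF 8,462.85 (below the 17.5% cap of CHF 8,975.75)
Interest: CHF 51,290.00 × ((1 + 0.0055)^6 − 1) = CHF 51,290.00 × 0.0334571… = CHF 1,716.0142…
Total = CHF 51,290.00 + CHF 8,462.8500 + CHF 1,716.0142… = CHF 61,468.86

CHF 61,468.86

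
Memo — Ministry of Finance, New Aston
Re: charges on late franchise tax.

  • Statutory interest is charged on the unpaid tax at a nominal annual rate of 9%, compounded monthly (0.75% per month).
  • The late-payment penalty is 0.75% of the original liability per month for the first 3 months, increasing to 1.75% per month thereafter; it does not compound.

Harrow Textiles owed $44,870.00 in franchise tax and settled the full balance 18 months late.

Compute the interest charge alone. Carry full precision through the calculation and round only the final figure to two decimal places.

Interest: $44,870.00 × ((1 + 0.0075)^18 − 1) = $44,870.00 × 0.1439604… = $6,459.5026…

$6,459.50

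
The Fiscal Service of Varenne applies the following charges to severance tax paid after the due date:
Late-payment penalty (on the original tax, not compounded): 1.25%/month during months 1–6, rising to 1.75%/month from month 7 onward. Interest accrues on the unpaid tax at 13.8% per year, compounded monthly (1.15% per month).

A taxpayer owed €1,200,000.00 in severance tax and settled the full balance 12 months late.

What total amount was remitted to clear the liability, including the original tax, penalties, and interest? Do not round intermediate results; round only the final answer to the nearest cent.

€1,592,486.29

Penalty, months 1–6: 6 × 1.25% × €1,200,000.00 = €90,000.00
Penalty, months 7–12: 6 × 1.75% × €1,200,000.00 = €126,000.00
Interest: €1,200,000.00 × ((1 + 0.0115)^12 − 1) = €1,200,000.00 × 0.1470719… = €176,486.2938…
Total = €1,200,000.00 + €216,000.0000 + €176,486.2938… = €1,592,486.29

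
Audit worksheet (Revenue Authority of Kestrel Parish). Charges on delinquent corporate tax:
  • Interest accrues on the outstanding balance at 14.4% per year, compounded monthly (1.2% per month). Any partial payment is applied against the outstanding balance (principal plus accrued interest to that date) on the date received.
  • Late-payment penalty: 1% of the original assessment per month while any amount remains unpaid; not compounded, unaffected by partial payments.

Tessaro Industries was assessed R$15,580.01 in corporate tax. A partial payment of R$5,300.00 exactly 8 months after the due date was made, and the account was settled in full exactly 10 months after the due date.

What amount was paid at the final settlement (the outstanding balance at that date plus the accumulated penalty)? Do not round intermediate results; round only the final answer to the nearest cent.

Balance at month 8: R$15,580.0100 × (1 + 0.012)^8 = R$17,140.0400…
After R$5,300.00 payment: R$17,140.0400… − R$5,300.00 = R$11,840.0400…
Balance at month 10: R$11,840.0400… × (1 + 0.012)^2 = R$12,125.9060…
Penalty: 10 × 1% × R$15,580.01 = R$1,558.00…
Final settlement = outstanding balance + penalty = R$12,125.9060… + R$1,558.00… = R$13,683.91

R$13,683.91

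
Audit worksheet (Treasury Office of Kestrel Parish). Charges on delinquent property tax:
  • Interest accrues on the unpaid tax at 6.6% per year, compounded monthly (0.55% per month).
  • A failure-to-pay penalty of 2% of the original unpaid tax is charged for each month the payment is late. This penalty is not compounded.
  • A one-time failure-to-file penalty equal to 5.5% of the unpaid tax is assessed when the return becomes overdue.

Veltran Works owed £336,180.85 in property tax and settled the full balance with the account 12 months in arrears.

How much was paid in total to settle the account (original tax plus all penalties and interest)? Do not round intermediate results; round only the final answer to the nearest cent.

£458,225.78

Failure-to-file penalty: 5.5% × £336,180.85 = £18,489.95…
Failure-to-pay penalty = 2% × £336,180.85 × 12 mo = £80,683.40…
Interest: £336,180.85 × ((1 + 0.0055)^12 − 1) = £336,180.85 × 0.0680336… = £22,871.5799…
Total = £336,180.85 + £99,173.3508… + £22,871.5799… = £458,225.78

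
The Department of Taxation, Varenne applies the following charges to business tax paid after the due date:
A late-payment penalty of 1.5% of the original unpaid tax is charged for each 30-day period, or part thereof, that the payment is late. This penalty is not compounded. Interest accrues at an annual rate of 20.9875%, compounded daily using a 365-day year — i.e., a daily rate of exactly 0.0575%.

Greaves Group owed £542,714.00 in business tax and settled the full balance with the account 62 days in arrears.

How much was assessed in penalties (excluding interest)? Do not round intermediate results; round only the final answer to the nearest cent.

£24,422.13

Penalty periods: ⌈62/30⌉ = 3; penalty = 3 × 1.5% × £542,714.00 = £24,422.13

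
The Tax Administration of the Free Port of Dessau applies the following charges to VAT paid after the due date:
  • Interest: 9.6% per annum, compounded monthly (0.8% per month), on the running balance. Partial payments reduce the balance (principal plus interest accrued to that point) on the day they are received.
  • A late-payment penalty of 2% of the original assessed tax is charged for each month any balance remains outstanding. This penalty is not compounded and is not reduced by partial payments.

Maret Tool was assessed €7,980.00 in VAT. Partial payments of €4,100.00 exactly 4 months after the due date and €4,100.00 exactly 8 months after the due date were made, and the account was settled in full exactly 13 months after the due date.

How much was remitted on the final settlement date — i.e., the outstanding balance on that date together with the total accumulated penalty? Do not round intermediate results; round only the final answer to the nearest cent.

Balance at month 4: €7,980.0000 × (1 + 0.008)^4 = €8,238.4407…
After €4,100.00 payment: €8,238.4407… − €4,100.00 = €4,138.4407…
Balance at month 8: €4,138.4407… × (1 + 0.008)^4 = €4,272.4685…
After €4,100.00 payment: €4,272.4685… − €4,100.00 = €172.4685…
Balance at month 13: €172.4685… × (1 + 0.008)^5 = €179.4785…
Penalty: 13 × 2% × €7,980.00 = €2,074.80
Final settlement = outstanding balance + penalty = €179.4785… + €2,074.80 = €2,254.28

€2,254.28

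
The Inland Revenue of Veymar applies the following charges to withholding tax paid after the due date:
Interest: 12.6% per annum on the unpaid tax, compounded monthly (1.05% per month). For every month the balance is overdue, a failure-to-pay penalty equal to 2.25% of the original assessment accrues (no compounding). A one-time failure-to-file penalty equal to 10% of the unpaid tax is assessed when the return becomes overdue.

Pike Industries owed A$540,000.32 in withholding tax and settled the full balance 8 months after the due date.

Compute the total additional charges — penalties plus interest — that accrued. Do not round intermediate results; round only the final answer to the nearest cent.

Failure-to-file penalty: 10% × A$540,000.32 = A$54,000.03…
Failure-to-pay penalty = 2.25% × A$540,000.32 × 8 mo = A$97,200.06…
Interest: A$540,000.32 × ((1 + 0.0105)^8 − 1) = A$540,000.32 × 0.0871527… = A$47,062.4778…
Penalties + interest = A$151,200.0896 + A$47,062.4778… = A$198,262.57

A$198,262.57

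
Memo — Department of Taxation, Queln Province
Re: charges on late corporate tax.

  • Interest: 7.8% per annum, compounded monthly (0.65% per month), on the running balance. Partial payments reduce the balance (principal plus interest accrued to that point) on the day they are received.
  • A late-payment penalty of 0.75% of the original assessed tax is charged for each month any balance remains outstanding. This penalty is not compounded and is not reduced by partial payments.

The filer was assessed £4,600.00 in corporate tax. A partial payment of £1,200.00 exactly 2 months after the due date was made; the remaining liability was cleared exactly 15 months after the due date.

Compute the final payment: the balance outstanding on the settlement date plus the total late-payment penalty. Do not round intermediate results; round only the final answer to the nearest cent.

Balance at month 2: £4,600.0000 × (1 + 0.0065)^2 = £4,659.9944…
After £1,200.00 payment: £4,659.9944… − £1,200.00 = £3,459.9944…
Balance at month 15: £3,459.9944… × (1 + 0.0065)^13 = £3,764.0425…
Penalty: 15 × 0.75% × £4,600.00 = £517.50
Final settlement = outstanding balance + penalty = £3,764.0425… + £517.50 = £4,281.54

£4,281.54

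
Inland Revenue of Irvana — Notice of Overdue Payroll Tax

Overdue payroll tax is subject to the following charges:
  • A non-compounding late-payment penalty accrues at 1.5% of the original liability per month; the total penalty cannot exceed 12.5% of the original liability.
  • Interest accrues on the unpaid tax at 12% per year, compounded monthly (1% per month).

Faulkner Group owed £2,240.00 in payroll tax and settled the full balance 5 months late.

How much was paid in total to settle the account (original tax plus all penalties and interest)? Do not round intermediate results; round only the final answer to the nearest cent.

Penalty: 5 × 1.5% × £2,240.00 = £168.00 (below the 12.5% cap of £280.00)
Interest: £2,240.00 × ((1 + 0.01)^5 − 1) = £2,240.00 × 0.0510101… = £114.2625…
Total = £2,240.00 + £168.0000 + £114.2625… = £2,522.26

£2,522.26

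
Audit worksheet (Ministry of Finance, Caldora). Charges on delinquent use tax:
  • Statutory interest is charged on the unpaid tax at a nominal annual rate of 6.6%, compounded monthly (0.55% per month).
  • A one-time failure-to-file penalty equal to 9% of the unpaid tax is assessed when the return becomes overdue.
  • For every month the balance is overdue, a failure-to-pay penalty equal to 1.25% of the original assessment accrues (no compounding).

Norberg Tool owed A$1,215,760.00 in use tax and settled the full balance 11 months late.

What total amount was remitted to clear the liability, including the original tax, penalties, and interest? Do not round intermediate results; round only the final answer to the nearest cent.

A$1,567,955.35

Failure-to-file penalty: 9% × A$1,215,760.00 = A$109,418.40
Failure-to-pay penalty = 1.25% × A$1,215,760.00 × 11 mo = A$167,167.00
Interest: A$1,215,760.00 × ((1 + 0.0055)^11 − 1) = A$1,215,760.00 × 0.0621915… = A$75,609.9456…
Total = A$1,215,760.00 + A$276,585.4000 + A$75,609.9456… = A$1,567,955.35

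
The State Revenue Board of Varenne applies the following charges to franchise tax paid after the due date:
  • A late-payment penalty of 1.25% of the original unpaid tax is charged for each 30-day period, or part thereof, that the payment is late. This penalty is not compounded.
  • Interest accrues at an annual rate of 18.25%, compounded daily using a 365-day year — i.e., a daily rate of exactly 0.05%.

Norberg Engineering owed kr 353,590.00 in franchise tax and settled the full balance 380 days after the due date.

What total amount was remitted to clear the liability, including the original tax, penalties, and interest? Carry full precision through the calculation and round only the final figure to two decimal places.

Penalty periods: ⌈380/30⌉ = 13; penalty = 13 × 1.25% × kr 353,590.00 = kr 57,458.38…
Interest: kr 353,590.00 × ((1 + 0.0005)^380 − 1) = kr 353,590.00 × 0.20919218… = kr 73,968.2625…
Total = kr 353,590.00 + kr 57,458.3750 + kr 73,968.2625… = kr 485,016.64

kr 485,016.64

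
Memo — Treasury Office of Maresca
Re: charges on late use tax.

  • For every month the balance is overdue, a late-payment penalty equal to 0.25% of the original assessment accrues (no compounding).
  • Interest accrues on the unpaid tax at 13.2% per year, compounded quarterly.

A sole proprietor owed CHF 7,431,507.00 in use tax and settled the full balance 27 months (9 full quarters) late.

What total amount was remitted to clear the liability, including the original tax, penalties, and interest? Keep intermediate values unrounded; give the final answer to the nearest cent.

Late-payment penalty = 0.25% × CHF 7,431,507.00 × 27 mo = CHF 501,626.72…
Interest (13.2%/yr ÷ 4 = 3.3%/quarter): CHF 7,431,507.00 × ((1 + 0.033)^9 − 1) = CHF 2,522,083.8527…
Total = CHF 7,431,507.00 + CHF 501,626.7225 + CHF 2,522,083.8527… = CHF 10,455,217.58

CHF 10,455,217.58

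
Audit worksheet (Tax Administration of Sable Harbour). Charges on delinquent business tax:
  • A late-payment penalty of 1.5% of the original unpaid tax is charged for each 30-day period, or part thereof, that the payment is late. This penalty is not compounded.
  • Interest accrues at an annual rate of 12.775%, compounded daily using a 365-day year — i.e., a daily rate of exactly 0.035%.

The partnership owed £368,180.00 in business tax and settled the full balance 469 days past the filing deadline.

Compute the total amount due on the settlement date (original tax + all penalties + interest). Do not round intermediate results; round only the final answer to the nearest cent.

Penalty periods: ⌈469/30⌉ = 16; penalty = 16 × 1.5% × £368,180.00 = £88,363.20
Interest: £368,180.00 × ((1 + 0.00035)^469 − 1) = £368,180.00 × 0.17835722… = £65,667.5606…
Total = £368,180.00 + £88,363.2000 + £65,667.5606… = £522,210.76

£522,210.76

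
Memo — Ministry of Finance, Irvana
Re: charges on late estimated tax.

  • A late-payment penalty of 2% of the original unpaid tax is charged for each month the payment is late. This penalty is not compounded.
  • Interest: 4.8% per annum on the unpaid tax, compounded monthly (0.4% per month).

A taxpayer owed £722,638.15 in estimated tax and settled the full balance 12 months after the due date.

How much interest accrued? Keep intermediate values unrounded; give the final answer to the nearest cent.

Interest: £722,638.15 × ((1 + 0.004)^12 − 1) = £722,638.15 × 0.0490702… = £35,460.0040…

£35,460.00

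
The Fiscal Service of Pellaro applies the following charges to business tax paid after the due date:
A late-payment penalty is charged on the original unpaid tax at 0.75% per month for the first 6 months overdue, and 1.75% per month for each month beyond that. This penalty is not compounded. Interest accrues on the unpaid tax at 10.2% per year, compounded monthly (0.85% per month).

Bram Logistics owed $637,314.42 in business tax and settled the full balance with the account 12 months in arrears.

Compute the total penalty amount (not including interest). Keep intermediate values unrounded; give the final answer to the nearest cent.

Penalty, months 1–6: 6 × 0.75% × $637,314.42 = $28,679.15…
Penalty, months 7–12: 6 × 1.75% × $637,314.42 = $66,918.01…
Total penalty = $28,679.15… + $66,918.01… = $95,597.16

$95,597.16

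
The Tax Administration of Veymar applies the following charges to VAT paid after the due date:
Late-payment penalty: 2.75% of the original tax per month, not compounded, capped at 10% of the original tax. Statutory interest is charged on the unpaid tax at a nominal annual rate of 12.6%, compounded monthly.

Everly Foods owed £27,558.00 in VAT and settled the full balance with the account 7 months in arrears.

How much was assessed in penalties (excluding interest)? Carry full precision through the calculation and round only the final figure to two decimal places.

Penalty (uncapped): 7 × 2.75% × £27,558.00 = £5,304.92…; cap = 10% × £27,558.00 = £2,755.80 → penalty = £2,755.80

£2,755.80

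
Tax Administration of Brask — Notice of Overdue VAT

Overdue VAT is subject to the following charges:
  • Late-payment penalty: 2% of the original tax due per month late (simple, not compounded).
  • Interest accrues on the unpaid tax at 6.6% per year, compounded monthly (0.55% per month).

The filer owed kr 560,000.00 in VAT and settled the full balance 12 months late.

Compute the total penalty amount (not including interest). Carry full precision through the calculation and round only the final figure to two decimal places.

kr 134,400.00

Late-payment penalty = 2% × kr 560,000.00 × 12 mo = kr 134,400.00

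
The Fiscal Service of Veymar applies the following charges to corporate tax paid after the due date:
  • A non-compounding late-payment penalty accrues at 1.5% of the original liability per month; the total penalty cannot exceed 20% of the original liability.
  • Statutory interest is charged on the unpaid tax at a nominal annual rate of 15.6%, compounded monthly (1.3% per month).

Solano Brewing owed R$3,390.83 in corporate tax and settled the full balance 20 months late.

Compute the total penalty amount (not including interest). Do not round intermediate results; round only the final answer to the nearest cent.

Penalty (uncapped): 20 × 1.5% × R$3,390.83 = R$1,017.25…; cap = 20% × R$3,390.83 = R$678.17… → penalty = R$678.17…

R$678.17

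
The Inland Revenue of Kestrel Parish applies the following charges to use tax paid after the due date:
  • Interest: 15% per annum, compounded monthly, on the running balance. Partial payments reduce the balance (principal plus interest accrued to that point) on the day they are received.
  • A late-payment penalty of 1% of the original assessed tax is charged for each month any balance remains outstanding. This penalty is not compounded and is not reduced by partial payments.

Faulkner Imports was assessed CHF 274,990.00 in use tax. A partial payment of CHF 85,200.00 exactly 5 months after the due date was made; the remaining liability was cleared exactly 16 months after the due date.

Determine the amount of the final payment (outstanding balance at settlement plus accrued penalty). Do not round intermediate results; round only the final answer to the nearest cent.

CHF 281,780.48

Monthly rate = 15% ÷ 12 = 1.25%
Balance at month 5: CHF 274,990.0000 × (1 + 0.0125)^5 = CHF 292,611.9514…
After CHF 85,200.00 payment: CHF 292,611.9514… − CHF 85,200.00 = CHF 207,411.9514…
Balance at month 16: CHF 207,411.9514… × (1 + 0.0125)^11 = CHF 237,782.0836…
Penalty: 16 × 1% × CHF 274,990.00 = CHF 43,998.40
Final settlement = outstanding balance + penalty = CHF 237,782.0836… + CHF 43,998.40 = CHF 281,780.48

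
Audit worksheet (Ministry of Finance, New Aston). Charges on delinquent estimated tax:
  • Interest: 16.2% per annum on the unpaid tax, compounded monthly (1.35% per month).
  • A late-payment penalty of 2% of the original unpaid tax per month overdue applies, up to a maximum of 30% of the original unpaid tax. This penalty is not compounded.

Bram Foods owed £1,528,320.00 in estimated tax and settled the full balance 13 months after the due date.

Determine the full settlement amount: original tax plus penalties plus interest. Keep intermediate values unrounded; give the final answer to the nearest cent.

£2,216,741.82

Penalty: 13 × 2% × £1,528,320.00 = £397,363.20 (below the 30% cap of £458,496.00)
Interest: £1,528,320.00 × ((1 + 0.0135)^13 − 1) = £1,528,320.00 × 0.1904435… = £291,058.6155…
Total = £1,528,320.00 + £397,363.2000 + £291,058.6155… = £2,216,741.82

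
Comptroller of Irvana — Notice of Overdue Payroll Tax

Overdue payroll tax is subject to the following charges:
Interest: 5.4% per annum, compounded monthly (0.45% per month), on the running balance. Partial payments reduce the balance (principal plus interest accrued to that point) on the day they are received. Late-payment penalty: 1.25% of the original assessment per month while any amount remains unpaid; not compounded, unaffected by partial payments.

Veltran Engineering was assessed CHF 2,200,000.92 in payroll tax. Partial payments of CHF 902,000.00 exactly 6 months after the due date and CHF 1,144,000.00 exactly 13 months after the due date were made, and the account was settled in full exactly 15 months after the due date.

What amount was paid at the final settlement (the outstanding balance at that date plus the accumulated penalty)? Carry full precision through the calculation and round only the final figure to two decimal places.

Balance at month 6: CHF 2,200,000.9200 × (1 + 0.0045)^6 = CHF 2,260,073.2182…
After CHF 902,000.00 payment: CHF 2,260,073.2182… − CHF 902,000.00 = CHF 1,358,073.2182…
Balance at month 13: CHF 1,358,073.2182… × (1 + 0.0045)^7 = CHF 1,401,434.3961…
After CHF 1,144,000.00 payment: CHF 1,401,434.3961… − CHF 1,144,000.00 = CHF 257,434.3961…
Balance at month 15: CHF 257,434.3961… × (1 + 0.0045)^2 = CHF 259,756.5187…
Penalty: 15 × 1.25% × CHF 2,200,000.92 = CHF 412,500.17…
Final settlement = outstanding balance + penalty = CHF 259,756.5187… + CHF 412,500.17… = CHF 672,256.69

CHF 672,256.69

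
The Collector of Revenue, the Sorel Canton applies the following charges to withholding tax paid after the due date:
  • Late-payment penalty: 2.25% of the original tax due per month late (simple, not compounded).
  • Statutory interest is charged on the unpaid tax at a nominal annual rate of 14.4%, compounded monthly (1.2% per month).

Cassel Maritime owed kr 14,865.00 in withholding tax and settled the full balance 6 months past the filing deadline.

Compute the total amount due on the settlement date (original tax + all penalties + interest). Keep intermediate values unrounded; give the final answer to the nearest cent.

kr 17,974.68

Late-payment penalty: 6 × 2.25% × kr 14,865.00 = kr 2,006.78…
Interest: kr 14,865.00 × ((1 + 0.012)^6 − 1) = kr 14,865.00 × 0.0741949… = kr 1,102.9068…
Total = kr 14,865.00 + kr 2,006.7750 + kr 1,102.9068… = kr 17,974.68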